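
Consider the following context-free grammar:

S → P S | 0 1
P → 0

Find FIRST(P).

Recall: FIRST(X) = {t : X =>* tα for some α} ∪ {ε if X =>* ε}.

We compute FIRST(P) using the standard algorithm.
FIRST(P) = {0}
FIRST(S) = {0}
Therefore, FIRST(P) = {0}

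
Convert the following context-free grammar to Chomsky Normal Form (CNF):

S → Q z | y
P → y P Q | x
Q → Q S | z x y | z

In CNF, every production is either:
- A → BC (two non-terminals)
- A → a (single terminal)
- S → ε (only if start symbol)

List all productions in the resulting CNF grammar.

TZ → z; S → y; TY → y; P → x; TX → x; Q → z; S → Q TZ; P → TY X0; X0 → P Q; Q → Q S; Q → TZ X1; X1 → TX TY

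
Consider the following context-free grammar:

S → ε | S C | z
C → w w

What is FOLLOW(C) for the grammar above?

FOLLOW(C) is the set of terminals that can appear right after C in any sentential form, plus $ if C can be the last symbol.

We compute FOLLOW(C) using the standard algorithm.
FOLLOW(S) starts with {$}.
FIRST(C) = {w}
FIRST(S) = {w, z, ε}
FOLLOW(C) = {$, w}
FOLLOW(S) = {$, w}
Therefore, FOLLOW(C) = {$, w}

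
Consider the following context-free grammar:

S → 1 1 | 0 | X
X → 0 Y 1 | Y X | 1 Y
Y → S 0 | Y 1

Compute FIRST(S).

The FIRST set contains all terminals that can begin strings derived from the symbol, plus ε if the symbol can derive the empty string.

We compute FIRST(S) using the standard algorithm.
FIRST(S) = {0, 1}
FIRST(X) = {0, 1}
FIRST(Y) = {0, 1}
Therefore, FIRST(S) = {0, 1}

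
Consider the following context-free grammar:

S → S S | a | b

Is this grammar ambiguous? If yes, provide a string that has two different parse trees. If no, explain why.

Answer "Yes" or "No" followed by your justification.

Yes - the string 'b b a b b a' has two distinct leftmost derivations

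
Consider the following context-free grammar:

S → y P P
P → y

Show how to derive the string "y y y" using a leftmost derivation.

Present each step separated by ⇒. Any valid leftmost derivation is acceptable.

S ⇒ y P P ⇒ y y P ⇒ y y y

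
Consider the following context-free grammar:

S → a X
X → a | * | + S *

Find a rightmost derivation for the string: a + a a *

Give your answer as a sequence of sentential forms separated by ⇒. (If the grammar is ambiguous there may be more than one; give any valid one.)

S ⇒ a X ⇒ a + S * ⇒ a + a X * ⇒ a + a a *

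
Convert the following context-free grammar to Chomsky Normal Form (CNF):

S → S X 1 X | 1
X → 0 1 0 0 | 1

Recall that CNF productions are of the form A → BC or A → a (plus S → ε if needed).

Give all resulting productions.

T1 → 1; S → 1; T0 → 0; X → 1; S → S X0; X0 → X X1; X1 → T1 X; X → T0 X2; X2 → T1 X3; X3 → T0 T0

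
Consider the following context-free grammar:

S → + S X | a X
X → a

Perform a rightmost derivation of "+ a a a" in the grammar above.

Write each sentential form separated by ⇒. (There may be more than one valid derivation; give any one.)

S ⇒ + S X ⇒ + S a ⇒ + a X a ⇒ + a a a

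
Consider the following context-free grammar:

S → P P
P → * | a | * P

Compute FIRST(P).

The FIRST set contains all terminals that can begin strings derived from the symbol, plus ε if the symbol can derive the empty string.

We compute FIRST(P) using the standard algorithm.
FIRST(P) = {*, a}
FIRST(S) = {*, a}
Therefore, FIRST(P) = {*, a}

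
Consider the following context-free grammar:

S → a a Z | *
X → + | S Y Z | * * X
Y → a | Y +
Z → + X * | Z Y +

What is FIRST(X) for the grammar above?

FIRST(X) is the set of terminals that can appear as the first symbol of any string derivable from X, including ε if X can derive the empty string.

We compute FIRST(X) using the standard algorithm.
FIRST(S) = {*, a}
FIRST(X) = {*, +, a}
FIRST(Y) = {a}
FIRST(Z) = {+}
Therefore, FIRST(X) = {*, +, a}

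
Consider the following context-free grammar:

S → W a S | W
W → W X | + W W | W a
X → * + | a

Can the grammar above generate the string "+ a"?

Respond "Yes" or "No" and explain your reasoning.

No - no valid derivation exists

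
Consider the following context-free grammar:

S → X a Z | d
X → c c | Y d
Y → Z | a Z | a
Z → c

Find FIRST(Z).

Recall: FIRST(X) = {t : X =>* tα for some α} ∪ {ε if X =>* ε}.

We compute FIRST(Z) using the standard algorithm.
FIRST(S) = {a, c, d}
FIRST(X) = {a, c}
FIRST(Y) = {a, c}
FIRST(Z) = {c}
Therefore, FIRST(Z) = {c}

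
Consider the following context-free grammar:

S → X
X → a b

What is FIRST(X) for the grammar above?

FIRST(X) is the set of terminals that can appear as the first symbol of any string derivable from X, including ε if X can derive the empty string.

We compute FIRST(X) using the standard algorithm.
FIRST(S) = {a}
FIRST(X) = {a}
Therefore, FIRST(X) = {a}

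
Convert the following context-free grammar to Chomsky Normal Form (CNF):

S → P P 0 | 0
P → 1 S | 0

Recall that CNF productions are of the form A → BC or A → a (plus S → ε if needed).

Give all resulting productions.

T0 → 0; S → 0; T1 → 1; P → 0; S → P X0; X0 → P T0; P → T1 S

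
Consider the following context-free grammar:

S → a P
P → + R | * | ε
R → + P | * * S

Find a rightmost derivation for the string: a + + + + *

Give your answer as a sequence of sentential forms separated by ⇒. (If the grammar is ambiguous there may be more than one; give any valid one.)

S ⇒ a P ⇒ a + R ⇒ a + + P ⇒ a + + + R ⇒ a + + + + P ⇒ a + + + + *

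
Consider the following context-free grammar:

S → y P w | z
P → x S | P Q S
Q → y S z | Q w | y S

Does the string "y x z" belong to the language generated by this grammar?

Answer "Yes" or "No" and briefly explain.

No - no valid derivation exists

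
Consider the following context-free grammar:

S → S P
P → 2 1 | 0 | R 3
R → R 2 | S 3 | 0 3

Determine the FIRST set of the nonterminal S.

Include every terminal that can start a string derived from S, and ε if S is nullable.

We compute FIRST(S) using the standard algorithm.
FIRST(P) = {0, 2}
FIRST(R) = {0}
FIRST(S) = {}
Therefore, FIRST(S) = {}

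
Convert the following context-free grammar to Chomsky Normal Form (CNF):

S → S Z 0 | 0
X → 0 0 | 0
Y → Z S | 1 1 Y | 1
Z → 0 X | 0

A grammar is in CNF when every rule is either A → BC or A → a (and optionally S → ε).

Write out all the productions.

T0 → 0; S → 0; X → 0; T1 → 1; Y → 1; Z → 0; S → S X0; X0 → Z T0; X → T0 T0; Y → Z S; Y → T1 X1; X1 → T1 Y; Z → T0 X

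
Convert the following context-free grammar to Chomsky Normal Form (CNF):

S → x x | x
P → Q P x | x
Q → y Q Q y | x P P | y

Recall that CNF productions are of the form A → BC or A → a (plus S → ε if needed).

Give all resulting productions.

TX → x; S → x; P → x; TY → y; Q → y; S → TX TX; P → Q X0; X0 → P TX; Q → TY X1; X1 → Q X2; X2 → Q TY; Q → TX X3; X3 → P P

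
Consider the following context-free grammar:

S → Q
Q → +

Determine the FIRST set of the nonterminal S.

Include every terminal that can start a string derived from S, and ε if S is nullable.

We compute FIRST(S) using the standard algorithm.
FIRST(Q) = {+}
FIRST(S) = {+}
Therefore, FIRST(S) = {+}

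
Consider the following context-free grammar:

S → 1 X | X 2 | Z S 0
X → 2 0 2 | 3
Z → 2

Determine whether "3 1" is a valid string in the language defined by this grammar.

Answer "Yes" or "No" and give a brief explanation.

No - no valid derivation exists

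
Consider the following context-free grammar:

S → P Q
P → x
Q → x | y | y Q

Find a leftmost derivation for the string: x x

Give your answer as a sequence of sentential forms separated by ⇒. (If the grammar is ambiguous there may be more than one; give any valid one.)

S ⇒ P Q ⇒ x Q ⇒ x x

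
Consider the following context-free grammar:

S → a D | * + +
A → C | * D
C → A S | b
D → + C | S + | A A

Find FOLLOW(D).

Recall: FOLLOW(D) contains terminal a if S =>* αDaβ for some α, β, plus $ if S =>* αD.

We compute FOLLOW(D) using the standard algorithm.
FOLLOW(S) starts with {$}.
FIRST(A) = {*, b}
FIRST(C) = {*, b}
FIRST(D) = {*, +, a, b}
FIRST(S) = {*, a}
FOLLOW(A) = {$, *, +, a, b}
FOLLOW(C) = {$, *, +, a, b}
FOLLOW(D) = {$, *, +, a, b}
FOLLOW(S) = {$, *, +, a, b}
Therefore, FOLLOW(D) = {$, *, +, a, b}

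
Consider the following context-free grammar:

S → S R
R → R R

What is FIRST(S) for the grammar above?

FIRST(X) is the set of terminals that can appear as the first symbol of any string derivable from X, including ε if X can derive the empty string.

We compute FIRST(S) using the standard algorithm.
FIRST(R) = {}
FIRST(S) = {}
Therefore, FIRST(S) = {}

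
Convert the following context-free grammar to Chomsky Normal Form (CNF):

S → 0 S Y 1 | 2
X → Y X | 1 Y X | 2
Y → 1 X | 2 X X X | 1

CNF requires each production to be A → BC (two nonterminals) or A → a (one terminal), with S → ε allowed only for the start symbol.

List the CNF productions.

T0 → 0; T1 → 1; S → 2; X → 2; T2 → 2; Y → 1; S → T0 X0; X0 → S X1; X1 → Y T1; X → Y X; X → T1 X2; X2 → Y X; Y → T1 X; Y → T2 X3; X3 → X X4; X4 → X X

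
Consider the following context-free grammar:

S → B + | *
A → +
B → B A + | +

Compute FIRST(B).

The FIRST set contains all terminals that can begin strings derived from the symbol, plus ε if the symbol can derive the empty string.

We compute FIRST(B) using the standard algorithm.
FIRST(A) = {+}
FIRST(B) = {+}
FIRST(S) = {*, +}
Therefore, FIRST(B) = {+}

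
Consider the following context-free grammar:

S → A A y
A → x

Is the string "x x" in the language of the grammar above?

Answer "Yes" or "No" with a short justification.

No - no valid derivation exists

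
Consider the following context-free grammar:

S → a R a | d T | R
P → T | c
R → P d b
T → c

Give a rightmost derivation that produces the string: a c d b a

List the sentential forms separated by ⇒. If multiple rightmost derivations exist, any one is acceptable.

S ⇒ a R a ⇒ a P d b a ⇒ a c d b a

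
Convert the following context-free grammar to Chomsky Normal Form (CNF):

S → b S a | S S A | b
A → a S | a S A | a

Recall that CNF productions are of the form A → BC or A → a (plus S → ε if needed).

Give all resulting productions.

TB → b; TA → a; S → b; A → a; S → TB X0; X0 → S TA; S → S X1; X1 → S A; A → TA S; A → TA X2; X2 → S A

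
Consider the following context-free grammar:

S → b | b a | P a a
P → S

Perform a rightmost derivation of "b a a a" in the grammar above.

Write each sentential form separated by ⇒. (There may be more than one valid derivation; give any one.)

S ⇒ P a a ⇒ S a a ⇒ b a a a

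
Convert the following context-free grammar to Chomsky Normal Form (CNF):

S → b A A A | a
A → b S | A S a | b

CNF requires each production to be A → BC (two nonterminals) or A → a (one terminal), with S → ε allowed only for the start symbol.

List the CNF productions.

TB → b; S → a; TA → a; A → b; S → TB X0; X0 → A X1; X1 → A A; A → TB S; A → A X2; X2 → S TA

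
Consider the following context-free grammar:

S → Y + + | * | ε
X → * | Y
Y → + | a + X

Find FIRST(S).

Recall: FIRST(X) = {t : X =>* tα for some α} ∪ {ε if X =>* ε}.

We compute FIRST(S) using the standard algorithm.
FIRST(S) = {*, +, a, ε}
FIRST(X) = {*, +, a}
FIRST(Y) = {+, a}
Therefore, FIRST(S) = {*, +, a, ε}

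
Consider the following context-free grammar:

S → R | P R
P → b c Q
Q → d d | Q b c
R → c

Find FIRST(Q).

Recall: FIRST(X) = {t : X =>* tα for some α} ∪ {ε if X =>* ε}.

We compute FIRST(Q) using the standard algorithm.
FIRST(P) = {b}
FIRST(Q) = {d}
FIRST(R) = {c}
FIRST(S) = {b, c}
Therefore, FIRST(Q) = {d}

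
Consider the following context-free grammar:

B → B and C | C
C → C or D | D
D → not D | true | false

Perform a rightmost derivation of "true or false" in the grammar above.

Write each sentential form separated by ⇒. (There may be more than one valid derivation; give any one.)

B ⇒ C ⇒ C or D ⇒ C or false ⇒ D or false ⇒ true or false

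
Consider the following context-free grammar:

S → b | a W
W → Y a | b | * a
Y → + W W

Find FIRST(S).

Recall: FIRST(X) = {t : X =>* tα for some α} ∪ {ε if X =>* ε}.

We compute FIRST(S) using the standard algorithm.
FIRST(S) = {a, b}
FIRST(W) = {*, +, b}
FIRST(Y) = {+}
Therefore, FIRST(S) = {a, b}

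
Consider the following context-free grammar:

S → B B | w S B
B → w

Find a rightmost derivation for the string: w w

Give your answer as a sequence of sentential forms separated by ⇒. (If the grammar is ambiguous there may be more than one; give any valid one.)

S ⇒ B B ⇒ B w ⇒ w w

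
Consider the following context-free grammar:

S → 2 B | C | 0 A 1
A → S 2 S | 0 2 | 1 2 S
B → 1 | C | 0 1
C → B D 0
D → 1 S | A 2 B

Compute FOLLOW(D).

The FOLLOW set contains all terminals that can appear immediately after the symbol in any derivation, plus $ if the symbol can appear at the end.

We compute FOLLOW(D) using the standard algorithm.
FOLLOW(S) starts with {$}.
FIRST(A) = {0, 1, 2}
FIRST(B) = {0, 1}
FIRST(C) = {0, 1}
FIRST(D) = {0, 1, 2}
FIRST(S) = {0, 1, 2}
FOLLOW(A) = {1, 2}
FOLLOW(B) = {$, 0, 1, 2}
FOLLOW(C) = {$, 0, 1, 2}
FOLLOW(D) = {0}
FOLLOW(S) = {$, 0, 1, 2}
Therefore, FOLLOW(D) = {0}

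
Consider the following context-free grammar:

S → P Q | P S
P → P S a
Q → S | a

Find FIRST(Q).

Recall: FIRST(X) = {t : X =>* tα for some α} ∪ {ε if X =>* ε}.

We compute FIRST(Q) using the standard algorithm.
FIRST(P) = {}
FIRST(Q) = {a}
FIRST(S) = {}
Therefore, FIRST(Q) = {a}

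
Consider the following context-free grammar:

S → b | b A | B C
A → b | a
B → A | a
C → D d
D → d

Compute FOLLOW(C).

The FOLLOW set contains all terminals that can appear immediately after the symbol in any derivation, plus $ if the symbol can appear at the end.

We compute FOLLOW(C) using the standard algorithm.
FOLLOW(S) starts with {$}.
FIRST(A) = {a, b}
FIRST(B) = {a, b}
FIRST(C) = {d}
FIRST(D) = {d}
FIRST(S) = {a, b}
FOLLOW(A) = {$, d}
FOLLOW(B) = {d}
FOLLOW(C) = {$}
FOLLOW(D) = {d}
FOLLOW(S) = {$}
Therefore, FOLLOW(C) = {$}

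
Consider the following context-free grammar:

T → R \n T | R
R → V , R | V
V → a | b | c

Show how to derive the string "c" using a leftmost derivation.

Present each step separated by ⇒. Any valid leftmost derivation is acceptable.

T ⇒ R ⇒ V ⇒ c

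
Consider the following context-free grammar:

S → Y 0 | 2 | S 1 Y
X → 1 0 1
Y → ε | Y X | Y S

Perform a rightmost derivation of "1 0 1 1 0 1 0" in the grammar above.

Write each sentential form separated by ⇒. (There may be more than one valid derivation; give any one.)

S ⇒ Y 0 ⇒ Y X 0 ⇒ Y 1 0 1 0 ⇒ Y X 1 0 1 0 ⇒ Y 1 0 1 1 0 1 0 ⇒ 1 0 1 1 0 1 0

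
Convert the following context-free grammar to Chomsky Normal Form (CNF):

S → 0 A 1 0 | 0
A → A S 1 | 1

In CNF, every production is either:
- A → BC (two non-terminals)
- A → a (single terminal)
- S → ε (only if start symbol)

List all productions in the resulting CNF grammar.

T0 → 0; T1 → 1; S → 0; A → 1; S → T0 X0; X0 → A X1; X1 → T1 T0; A → A X2; X2 → S T1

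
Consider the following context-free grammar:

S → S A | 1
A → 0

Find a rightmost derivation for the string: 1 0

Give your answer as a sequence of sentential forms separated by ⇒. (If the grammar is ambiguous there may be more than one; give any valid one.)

S ⇒ S A ⇒ S 0 ⇒ 1 0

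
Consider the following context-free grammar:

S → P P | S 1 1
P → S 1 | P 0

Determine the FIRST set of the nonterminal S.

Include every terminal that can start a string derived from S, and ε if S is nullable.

We compute FIRST(S) using the standard algorithm.
FIRST(P) = {}
FIRST(S) = {}
Therefore, FIRST(S) = {}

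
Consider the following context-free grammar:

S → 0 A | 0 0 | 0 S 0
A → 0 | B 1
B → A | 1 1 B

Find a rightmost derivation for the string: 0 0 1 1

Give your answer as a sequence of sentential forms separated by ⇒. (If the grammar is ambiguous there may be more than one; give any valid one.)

S ⇒ 0 A ⇒ 0 B 1 ⇒ 0 A 1 ⇒ 0 B 1 1 ⇒ 0 A 1 1 ⇒ 0 0 1 1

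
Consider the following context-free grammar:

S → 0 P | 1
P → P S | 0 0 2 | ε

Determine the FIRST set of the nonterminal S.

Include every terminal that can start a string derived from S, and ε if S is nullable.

We compute FIRST(S) using the standard algorithm.
FIRST(P) = {0, 1, ε}
FIRST(S) = {0, 1}
Therefore, FIRST(S) = {0, 1}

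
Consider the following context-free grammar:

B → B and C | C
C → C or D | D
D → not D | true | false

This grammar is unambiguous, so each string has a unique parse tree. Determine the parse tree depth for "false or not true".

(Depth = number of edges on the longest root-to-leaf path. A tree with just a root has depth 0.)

4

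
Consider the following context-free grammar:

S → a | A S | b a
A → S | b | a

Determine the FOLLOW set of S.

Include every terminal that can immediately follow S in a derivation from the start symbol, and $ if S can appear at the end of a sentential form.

We compute FOLLOW(S) using the standard algorithm.
FOLLOW(S) starts with {$}.
FIRST(A) = {a, b}
FIRST(S) = {a, b}
FOLLOW(A) = {a, b}
FOLLOW(S) = {$, a, b}
Therefore, FOLLOW(S) = {$, a, b}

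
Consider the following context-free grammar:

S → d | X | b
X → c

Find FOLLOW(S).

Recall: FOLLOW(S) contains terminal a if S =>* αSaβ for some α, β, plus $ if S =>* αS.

We compute FOLLOW(S) using the standard algorithm.
FOLLOW(S) starts with {$}.
FIRST(S) = {b, c, d}
FIRST(X) = {c}
FOLLOW(S) = {$}
FOLLOW(X) = {$}
Therefore, FOLLOW(S) = {$}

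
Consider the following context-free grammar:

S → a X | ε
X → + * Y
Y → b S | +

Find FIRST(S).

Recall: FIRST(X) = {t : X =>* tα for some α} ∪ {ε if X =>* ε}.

We compute FIRST(S) using the standard algorithm.
FIRST(S) = {a, ε}
FIRST(X) = {+}
FIRST(Y) = {+, b}
Therefore, FIRST(S) = {a, ε}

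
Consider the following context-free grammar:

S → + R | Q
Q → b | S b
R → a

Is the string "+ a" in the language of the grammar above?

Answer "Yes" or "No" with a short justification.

Yes - a valid derivation exists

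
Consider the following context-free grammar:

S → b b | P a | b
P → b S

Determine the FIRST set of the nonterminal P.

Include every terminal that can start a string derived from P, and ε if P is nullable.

We compute FIRST(P) using the standard algorithm.
FIRST(P) = {b}
FIRST(S) = {b}
Therefore, FIRST(P) = {b}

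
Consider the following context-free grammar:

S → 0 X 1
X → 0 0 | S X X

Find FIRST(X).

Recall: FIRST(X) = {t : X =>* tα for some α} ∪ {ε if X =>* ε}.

We compute FIRST(X) using the standard algorithm.
FIRST(S) = {0}
FIRST(X) = {0}
Therefore, FIRST(X) = {0}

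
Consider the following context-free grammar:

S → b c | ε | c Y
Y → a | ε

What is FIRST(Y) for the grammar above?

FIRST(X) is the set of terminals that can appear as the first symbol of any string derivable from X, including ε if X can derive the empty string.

We compute FIRST(Y) using the standard algorithm.
FIRST(S) = {b, c, ε}
FIRST(Y) = {a, ε}
Therefore, FIRST(Y) = {a, ε}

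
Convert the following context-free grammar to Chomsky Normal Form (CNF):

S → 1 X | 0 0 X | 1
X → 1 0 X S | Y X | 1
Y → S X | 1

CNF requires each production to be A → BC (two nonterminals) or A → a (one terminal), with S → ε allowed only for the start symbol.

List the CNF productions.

T1 → 1; T0 → 0; S → 1; X → 1; Y → 1; S → T1 X; S → T0 X0; X0 → T0 X; X → T1 X1; X1 → T0 X2; X2 → X S; X → Y X; Y → S X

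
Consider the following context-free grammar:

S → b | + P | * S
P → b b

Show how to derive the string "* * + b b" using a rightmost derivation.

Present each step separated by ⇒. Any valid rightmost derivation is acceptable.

S ⇒ * S ⇒ * * S ⇒ * * + P ⇒ * * + b b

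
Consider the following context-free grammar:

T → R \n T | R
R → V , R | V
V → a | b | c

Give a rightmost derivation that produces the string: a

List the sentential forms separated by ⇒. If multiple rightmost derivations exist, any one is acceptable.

T ⇒ R ⇒ V ⇒ a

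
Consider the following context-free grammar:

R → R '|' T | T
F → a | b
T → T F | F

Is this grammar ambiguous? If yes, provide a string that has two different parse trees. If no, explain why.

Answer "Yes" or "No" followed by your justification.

No - the grammar is unambiguous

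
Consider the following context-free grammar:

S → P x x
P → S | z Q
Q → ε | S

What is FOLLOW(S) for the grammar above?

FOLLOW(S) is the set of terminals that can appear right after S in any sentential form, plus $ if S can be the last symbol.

We compute FOLLOW(S) using the standard algorithm.
FOLLOW(S) starts with {$}.
FIRST(P) = {z}
FIRST(Q) = {z, ε}
FIRST(S) = {z}
FOLLOW(P) = {x}
FOLLOW(Q) = {x}
FOLLOW(S) = {$, x}
Therefore, FOLLOW(S) = {$, x}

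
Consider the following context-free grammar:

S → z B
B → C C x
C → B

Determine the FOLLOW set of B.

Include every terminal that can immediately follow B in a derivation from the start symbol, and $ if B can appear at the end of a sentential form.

We compute FOLLOW(B) using the standard algorithm.
FOLLOW(S) starts with {$}.
FIRST(B) = {}
FIRST(C) = {}
FIRST(S) = {z}
FOLLOW(B) = {$, x}
FOLLOW(C) = {x}
FOLLOW(S) = {$}
Therefore, FOLLOW(B) = {$, x}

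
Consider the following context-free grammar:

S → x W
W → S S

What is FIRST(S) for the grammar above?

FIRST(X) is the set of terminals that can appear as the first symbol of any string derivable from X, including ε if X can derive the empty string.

We compute FIRST(S) using the standard algorithm.
FIRST(S) = {x}
FIRST(W) = {x}
Therefore, FIRST(S) = {x}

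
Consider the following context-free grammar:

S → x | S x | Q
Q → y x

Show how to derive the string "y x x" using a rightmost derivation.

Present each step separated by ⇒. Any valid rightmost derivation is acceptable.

S ⇒ S x ⇒ Q x ⇒ y x x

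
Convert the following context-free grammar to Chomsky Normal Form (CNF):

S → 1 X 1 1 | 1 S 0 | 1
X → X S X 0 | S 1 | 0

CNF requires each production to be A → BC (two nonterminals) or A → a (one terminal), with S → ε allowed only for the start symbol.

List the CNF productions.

T1 → 1; T0 → 0; S → 1; X → 0; S → T1 X0; X0 → X X1; X1 → T1 T1; S → T1 X2; X2 → S T0; X → X X3; X3 → S X4; X4 → X T0; X → S T1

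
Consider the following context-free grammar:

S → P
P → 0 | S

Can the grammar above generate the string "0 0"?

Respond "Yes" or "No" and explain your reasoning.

No - no valid derivation exists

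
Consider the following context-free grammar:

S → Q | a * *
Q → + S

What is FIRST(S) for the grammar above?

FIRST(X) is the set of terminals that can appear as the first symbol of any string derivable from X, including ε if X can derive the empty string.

We compute FIRST(S) using the standard algorithm.
FIRST(Q) = {+}
FIRST(S) = {+, a}
Therefore, FIRST(S) = {+, a}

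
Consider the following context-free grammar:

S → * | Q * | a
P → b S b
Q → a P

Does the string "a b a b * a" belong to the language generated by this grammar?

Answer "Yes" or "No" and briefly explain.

No - no valid derivation exists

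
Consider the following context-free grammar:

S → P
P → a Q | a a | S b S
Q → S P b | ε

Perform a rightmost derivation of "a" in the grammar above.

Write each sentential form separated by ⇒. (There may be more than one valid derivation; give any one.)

S ⇒ P ⇒ a Q ⇒ a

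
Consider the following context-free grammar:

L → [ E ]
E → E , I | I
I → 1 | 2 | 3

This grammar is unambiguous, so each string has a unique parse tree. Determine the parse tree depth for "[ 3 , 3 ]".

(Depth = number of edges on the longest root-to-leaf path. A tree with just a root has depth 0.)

4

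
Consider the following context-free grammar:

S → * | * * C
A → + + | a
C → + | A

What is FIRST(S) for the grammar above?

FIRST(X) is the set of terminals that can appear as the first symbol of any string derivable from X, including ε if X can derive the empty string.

We compute FIRST(S) using the standard algorithm.
FIRST(A) = {+, a}
FIRST(C) = {+, a}
FIRST(S) = {*}
Therefore, FIRST(S) = {*}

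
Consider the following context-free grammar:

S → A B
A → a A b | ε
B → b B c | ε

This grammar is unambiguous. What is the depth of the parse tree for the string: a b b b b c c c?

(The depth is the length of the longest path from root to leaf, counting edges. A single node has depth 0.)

5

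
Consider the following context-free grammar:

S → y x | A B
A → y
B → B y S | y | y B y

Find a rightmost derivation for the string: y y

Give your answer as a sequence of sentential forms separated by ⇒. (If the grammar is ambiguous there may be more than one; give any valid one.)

S ⇒ A B ⇒ A y ⇒ y y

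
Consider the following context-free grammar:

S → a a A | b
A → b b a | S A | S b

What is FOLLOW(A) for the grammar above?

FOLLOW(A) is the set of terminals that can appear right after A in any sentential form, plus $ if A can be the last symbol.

We compute FOLLOW(A) using the standard algorithm.
FOLLOW(S) starts with {$}.
FIRST(A) = {a, b}
FIRST(S) = {a, b}
FOLLOW(A) = {$, a, b}
FOLLOW(S) = {$, a, b}
Therefore, FOLLOW(A) = {$, a, b}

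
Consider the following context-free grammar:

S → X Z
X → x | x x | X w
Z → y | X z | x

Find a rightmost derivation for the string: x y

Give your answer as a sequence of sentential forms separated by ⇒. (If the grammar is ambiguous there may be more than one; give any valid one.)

S ⇒ X Z ⇒ X y ⇒ x y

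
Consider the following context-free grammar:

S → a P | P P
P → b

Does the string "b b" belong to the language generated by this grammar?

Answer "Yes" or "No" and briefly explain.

Yes - a valid derivation exists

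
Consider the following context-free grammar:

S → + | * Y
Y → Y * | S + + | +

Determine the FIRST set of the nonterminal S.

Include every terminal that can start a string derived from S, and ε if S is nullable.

We compute FIRST(S) using the standard algorithm.
FIRST(S) = {*, +}
FIRST(Y) = {*, +}
Therefore, FIRST(S) = {*, +}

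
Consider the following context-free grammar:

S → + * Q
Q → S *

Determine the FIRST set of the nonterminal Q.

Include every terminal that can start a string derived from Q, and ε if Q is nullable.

We compute FIRST(Q) using the standard algorithm.
FIRST(Q) = {+}
FIRST(S) = {+}
Therefore, FIRST(Q) = {+}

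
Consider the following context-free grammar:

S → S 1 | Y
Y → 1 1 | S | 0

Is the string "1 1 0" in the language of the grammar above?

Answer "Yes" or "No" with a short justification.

No - no valid derivation exists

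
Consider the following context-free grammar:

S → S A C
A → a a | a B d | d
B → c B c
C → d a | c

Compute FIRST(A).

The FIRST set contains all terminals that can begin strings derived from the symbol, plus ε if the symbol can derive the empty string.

We compute FIRST(A) using the standard algorithm.
FIRST(A) = {a, d}
FIRST(B) = {c}
FIRST(C) = {c, d}
FIRST(S) = {}
Therefore, FIRST(A) = {a, d}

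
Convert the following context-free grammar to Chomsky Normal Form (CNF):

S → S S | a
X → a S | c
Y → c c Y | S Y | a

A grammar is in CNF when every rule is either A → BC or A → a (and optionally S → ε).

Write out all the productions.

S → a; TA → a; X → c; TC → c; Y → a; S → S S; X → TA S; Y → TC X0; X0 → TC Y; Y → S Y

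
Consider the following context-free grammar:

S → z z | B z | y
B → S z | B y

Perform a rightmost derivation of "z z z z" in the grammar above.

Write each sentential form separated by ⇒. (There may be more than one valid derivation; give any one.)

S ⇒ B z ⇒ S z z ⇒ z z z z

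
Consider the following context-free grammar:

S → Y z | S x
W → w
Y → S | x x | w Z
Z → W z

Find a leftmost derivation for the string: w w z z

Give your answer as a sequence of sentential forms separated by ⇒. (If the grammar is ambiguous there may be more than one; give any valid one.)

S ⇒ Y z ⇒ w Z z ⇒ w W z z ⇒ w w z z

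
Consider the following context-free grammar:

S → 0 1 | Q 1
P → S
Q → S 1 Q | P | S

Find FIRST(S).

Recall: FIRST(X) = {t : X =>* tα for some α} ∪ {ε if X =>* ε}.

We compute FIRST(S) using the standard algorithm.
FIRST(P) = {0}
FIRST(Q) = {0}
FIRST(S) = {0}
Therefore, FIRST(S) = {0}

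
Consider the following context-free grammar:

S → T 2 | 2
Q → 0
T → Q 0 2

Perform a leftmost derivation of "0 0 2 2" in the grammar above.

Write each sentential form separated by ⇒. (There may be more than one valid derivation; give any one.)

S ⇒ T 2 ⇒ Q 0 2 2 ⇒ 0 0 2 2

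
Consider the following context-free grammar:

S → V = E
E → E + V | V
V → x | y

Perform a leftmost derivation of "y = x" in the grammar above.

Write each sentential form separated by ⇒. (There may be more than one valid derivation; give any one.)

S ⇒ V = E ⇒ y = E ⇒ y = V ⇒ y = x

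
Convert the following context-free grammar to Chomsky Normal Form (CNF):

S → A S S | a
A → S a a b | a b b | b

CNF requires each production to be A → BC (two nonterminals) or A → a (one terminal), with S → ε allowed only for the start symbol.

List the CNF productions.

S → a; TA → a; TB → b; A → b; S → A X0; X0 → S S; A → S X1; X1 → TA X2; X2 → TA TB; A → TA X3; X3 → TB TB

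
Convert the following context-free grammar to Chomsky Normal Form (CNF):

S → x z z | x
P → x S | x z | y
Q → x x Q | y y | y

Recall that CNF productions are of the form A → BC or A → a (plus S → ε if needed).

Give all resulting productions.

TX → x; TZ → z; S → x; P → y; TY → y; Q → y; S → TX X0; X0 → TZ TZ; P → TX S; P → TX TZ; Q → TX X1; X1 → TX Q; Q → TY TY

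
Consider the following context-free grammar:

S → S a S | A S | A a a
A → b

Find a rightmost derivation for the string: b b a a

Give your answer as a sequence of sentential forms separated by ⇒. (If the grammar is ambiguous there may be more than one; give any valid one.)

S ⇒ A S ⇒ A A a a ⇒ A b a a ⇒ b b a a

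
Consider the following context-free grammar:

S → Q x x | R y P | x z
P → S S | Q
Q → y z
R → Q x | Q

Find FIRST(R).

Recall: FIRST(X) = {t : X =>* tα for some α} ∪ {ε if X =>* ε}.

We compute FIRST(R) using the standard algorithm.
FIRST(P) = {x, y}
FIRST(Q) = {y}
FIRST(R) = {y}
FIRST(S) = {x, y}
Therefore, FIRST(R) = {y}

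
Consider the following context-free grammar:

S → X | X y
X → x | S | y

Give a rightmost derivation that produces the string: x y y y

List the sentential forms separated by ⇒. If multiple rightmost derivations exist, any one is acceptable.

S ⇒ X y ⇒ S y ⇒ X y y ⇒ S y y ⇒ X y y y ⇒ x y y y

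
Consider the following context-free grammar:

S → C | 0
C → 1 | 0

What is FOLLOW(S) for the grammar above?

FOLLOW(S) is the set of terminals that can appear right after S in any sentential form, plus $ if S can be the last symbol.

We compute FOLLOW(S) using the standard algorithm.
FOLLOW(S) starts with {$}.
FIRST(C) = {0, 1}
FIRST(S) = {0, 1}
FOLLOW(C) = {$}
FOLLOW(S) = {$}
Therefore, FOLLOW(S) = {$}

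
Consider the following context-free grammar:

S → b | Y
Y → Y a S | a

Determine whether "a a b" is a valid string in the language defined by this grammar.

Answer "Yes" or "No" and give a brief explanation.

Yes - a valid derivation exists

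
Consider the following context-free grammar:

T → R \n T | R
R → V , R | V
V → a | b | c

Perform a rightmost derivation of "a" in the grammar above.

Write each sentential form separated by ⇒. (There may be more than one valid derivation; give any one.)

T ⇒ R ⇒ V ⇒ a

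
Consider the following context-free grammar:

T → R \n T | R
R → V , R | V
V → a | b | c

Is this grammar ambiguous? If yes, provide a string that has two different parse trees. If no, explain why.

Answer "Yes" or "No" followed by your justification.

No - the grammar is unambiguous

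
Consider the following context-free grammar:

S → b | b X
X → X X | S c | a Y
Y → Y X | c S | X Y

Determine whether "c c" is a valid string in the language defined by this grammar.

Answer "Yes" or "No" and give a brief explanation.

No - no valid derivation exists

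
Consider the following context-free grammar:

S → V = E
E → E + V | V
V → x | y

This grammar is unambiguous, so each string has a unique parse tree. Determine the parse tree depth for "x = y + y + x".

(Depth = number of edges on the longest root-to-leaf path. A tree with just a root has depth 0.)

5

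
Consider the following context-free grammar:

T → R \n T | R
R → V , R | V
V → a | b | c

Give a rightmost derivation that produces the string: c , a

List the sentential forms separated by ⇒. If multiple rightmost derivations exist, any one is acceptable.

T ⇒ R ⇒ V , R ⇒ V , V ⇒ V , a ⇒ c , a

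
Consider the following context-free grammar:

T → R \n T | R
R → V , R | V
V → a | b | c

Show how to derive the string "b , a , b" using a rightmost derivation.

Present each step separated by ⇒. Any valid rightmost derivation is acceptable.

T ⇒ R ⇒ V , R ⇒ V , V , R ⇒ V , V , V ⇒ V , V , b ⇒ V , a , b ⇒ b , a , b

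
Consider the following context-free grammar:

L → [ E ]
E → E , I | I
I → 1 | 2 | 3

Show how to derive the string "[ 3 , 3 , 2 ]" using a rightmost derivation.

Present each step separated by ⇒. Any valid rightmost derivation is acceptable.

L ⇒ [ E ] ⇒ [ E , I ] ⇒ [ E , 2 ] ⇒ [ E , I , 2 ] ⇒ [ E , 3 , 2 ] ⇒ [ I , 3 , 2 ] ⇒ [ 3 , 3 , 2 ]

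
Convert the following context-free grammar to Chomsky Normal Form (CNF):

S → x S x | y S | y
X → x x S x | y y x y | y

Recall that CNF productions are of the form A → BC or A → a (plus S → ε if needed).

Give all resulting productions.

TX → x; TY → y; S → y; X → y; S → TX X0; X0 → S TX; S → TY S; X → TX X1; X1 → TX X2; X2 → S TX; X → TY X3; X3 → TY X4; X4 → TX TY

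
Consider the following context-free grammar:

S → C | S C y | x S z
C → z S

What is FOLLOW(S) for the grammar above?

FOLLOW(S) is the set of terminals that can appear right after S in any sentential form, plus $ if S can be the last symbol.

We compute FOLLOW(S) using the standard algorithm.
FOLLOW(S) starts with {$}.
FIRST(C) = {z}
FIRST(S) = {x, z}
FOLLOW(C) = {$, y, z}
FOLLOW(S) = {$, y, z}
Therefore, FOLLOW(S) = {$, y, z}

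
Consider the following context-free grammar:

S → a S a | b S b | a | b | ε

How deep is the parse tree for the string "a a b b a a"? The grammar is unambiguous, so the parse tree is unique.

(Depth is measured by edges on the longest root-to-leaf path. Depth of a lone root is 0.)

4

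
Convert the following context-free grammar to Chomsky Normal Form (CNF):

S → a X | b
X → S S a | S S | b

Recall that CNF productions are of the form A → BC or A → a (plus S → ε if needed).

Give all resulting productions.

TA → a; S → b; X → b; S → TA X; X → S X0; X0 → S TA; X → S S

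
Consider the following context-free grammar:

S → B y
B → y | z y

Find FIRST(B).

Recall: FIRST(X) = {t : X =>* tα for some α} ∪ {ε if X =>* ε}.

We compute FIRST(B) using the standard algorithm.
FIRST(B) = {y, z}
FIRST(S) = {y, z}
Therefore, FIRST(B) = {y, z}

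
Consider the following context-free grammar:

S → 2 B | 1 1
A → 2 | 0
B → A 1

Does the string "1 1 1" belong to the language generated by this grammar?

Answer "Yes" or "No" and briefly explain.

No - no valid derivation exists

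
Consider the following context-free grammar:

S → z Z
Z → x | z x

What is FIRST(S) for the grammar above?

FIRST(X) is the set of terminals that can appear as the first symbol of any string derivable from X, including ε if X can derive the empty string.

We compute FIRST(S) using the standard algorithm.
FIRST(S) = {z}
FIRST(Z) = {x, z}
Therefore, FIRST(S) = {z}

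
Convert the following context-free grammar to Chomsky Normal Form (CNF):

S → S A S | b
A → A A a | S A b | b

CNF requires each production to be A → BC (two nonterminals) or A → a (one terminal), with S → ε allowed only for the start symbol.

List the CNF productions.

S → b; TA → a; TB → b; A → b; S → S X0; X0 → A S; A → A X1; X1 → A TA; A → S X2; X2 → A TB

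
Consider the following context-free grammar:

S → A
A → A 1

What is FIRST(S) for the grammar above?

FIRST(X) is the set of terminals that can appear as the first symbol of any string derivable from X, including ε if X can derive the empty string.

We compute FIRST(S) using the standard algorithm.
FIRST(A) = {}
FIRST(S) = {}
Therefore, FIRST(S) = {}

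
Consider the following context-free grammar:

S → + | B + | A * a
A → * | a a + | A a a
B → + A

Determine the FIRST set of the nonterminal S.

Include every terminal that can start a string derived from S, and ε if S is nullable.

We compute FIRST(S) using the standard algorithm.
FIRST(A) = {*, a}
FIRST(B) = {+}
FIRST(S) = {*, +, a}
Therefore, FIRST(S) = {*, +, a}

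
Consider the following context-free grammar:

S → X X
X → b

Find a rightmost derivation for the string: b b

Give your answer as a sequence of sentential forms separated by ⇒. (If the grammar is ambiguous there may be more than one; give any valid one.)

S ⇒ X X ⇒ X b ⇒ b b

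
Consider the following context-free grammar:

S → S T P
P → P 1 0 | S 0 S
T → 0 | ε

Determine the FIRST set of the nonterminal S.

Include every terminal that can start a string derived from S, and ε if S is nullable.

We compute FIRST(S) using the standard algorithm.
FIRST(P) = {}
FIRST(S) = {}
FIRST(T) = {0, ε}
Therefore, FIRST(S) = {}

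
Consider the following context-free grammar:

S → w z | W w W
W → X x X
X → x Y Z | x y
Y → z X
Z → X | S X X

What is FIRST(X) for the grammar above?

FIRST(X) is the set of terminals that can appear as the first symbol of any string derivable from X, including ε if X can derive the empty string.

We compute FIRST(X) using the standard algorithm.
FIRST(S) = {w, x}
FIRST(W) = {x}
FIRST(X) = {x}
FIRST(Y) = {z}
FIRST(Z) = {w, x}
Therefore, FIRST(X) = {x}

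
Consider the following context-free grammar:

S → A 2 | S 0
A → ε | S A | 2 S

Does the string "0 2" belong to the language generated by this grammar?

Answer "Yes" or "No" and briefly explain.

No - no valid derivation exists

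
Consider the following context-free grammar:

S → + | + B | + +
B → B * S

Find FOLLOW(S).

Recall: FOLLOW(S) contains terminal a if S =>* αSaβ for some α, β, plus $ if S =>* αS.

We compute FOLLOW(S) using the standard algorithm.
FOLLOW(S) starts with {$}.
FIRST(B) = {}
FIRST(S) = {+}
FOLLOW(B) = {$, *}
FOLLOW(S) = {$, *}
Therefore, FOLLOW(S) = {$, *}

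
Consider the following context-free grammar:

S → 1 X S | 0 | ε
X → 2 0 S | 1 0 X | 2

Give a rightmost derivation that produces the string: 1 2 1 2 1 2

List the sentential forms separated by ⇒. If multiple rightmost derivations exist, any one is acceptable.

S ⇒ 1 X S ⇒ 1 X 1 X S ⇒ 1 X 1 X 1 X S ⇒ 1 X 1 X 1 X ⇒ 1 X 1 X 1 2 ⇒ 1 X 1 2 1 2 ⇒ 1 2 1 2 1 2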